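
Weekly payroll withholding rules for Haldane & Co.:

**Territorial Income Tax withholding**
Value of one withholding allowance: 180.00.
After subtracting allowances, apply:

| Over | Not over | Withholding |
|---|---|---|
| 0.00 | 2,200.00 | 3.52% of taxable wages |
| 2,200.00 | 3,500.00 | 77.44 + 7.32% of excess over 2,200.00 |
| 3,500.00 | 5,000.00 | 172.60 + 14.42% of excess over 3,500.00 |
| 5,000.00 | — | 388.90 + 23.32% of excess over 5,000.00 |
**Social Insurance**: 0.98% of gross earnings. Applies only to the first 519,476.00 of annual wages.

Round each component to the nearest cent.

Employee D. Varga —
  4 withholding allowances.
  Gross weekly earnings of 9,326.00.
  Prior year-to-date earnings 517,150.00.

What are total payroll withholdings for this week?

1,252.61

Territorial Income Tax: taxable = 9,326.00 − 4×180.00 = 8,606.00
  388.90 + 23.32% × (8,606.00 − 5,000.00) = 388.90 + 23.32% × 3,606.00 = 1,229.82
Social Insurance: cap 519,476.00 − YTD 517,150.00 = 2,326.00 subject; 0.98% × 2,326.00 = 22.79
Total: 1,229.82 + 22.79 = 1,252.61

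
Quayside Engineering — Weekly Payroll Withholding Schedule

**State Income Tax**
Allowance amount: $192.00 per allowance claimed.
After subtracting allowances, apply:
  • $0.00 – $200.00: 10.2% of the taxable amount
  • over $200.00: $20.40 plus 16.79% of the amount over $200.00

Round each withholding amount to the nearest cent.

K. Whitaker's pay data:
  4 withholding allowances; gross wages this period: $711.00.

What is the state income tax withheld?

$0.00

State Income Tax: taxable = $711.00 − 4×$192.00 = $-57.00
  Taxable ≤ 0 → $0.00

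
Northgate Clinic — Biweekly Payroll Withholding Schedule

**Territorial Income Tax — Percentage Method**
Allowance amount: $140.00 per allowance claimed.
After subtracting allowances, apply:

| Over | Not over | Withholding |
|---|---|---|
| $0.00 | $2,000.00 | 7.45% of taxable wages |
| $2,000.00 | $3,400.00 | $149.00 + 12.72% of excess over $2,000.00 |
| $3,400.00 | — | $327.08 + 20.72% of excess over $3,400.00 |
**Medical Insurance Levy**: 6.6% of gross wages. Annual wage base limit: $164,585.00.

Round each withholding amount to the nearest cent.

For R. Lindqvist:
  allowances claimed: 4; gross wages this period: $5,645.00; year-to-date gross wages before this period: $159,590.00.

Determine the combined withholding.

Territorial Income Tax: taxable = $5,645.00 − 4×$140.00 = $5,085.00
  $327.08 + 20.72% × ($5,085.00 − $3,400.00) = $327.08 + 20.72% × $1,685.00 = $676.21
Medical Insurance Levy: cap $164,585.00 − YTD $159,590.00 = $4,995.00 subject; 6.6% × $4,995.00 = $329.67
Total: $676.21 + $329.67 = $1,005.88

$1,005.88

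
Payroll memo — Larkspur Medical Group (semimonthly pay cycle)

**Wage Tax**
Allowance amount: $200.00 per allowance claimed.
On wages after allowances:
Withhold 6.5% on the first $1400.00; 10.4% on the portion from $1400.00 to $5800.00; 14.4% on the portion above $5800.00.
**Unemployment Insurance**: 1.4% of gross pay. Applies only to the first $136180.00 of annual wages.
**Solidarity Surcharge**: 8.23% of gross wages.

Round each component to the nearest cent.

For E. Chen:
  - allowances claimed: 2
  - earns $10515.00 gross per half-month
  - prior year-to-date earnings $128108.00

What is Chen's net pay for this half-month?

Wage Tax: taxable = $10515.00 − 2×$200.00 = $10115.00
  $548.60 + 14.4% × ($10115.00 − $5800.00) = $548.60 + 14.4% × $4315.00 = $1169.96
Unemployment Insurance: cap $136180.00 − YTD $128108.00 = $8072.00 subject; 1.4% × $8072.00 = $113.01
Solidarity Surcharge: 8.23% × $10515.00 = $865.38
Total withheld: $1169.96 + $113.01 + $865.38 = $2148.35
Net pay: $10515.00 − $2148.35 = $8366.65

$8366.65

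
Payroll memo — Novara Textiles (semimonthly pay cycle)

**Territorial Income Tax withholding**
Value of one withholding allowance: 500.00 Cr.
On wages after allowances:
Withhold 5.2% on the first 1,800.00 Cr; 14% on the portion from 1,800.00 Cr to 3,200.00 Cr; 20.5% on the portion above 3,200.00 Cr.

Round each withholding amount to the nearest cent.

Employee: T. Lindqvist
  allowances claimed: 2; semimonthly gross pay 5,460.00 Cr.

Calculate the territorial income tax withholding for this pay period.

547.90 Cr

Territorial Income Tax: taxable = 5,460.00 Cr − 2×500.00 Cr = 4,460.00 Cr
  289.60 Cr + 20.5% × (4,460.00 Cr − 3,200.00 Cr) = 289.60 Cr + 20.5% × 1,260.00 Cr = 547.90 Cr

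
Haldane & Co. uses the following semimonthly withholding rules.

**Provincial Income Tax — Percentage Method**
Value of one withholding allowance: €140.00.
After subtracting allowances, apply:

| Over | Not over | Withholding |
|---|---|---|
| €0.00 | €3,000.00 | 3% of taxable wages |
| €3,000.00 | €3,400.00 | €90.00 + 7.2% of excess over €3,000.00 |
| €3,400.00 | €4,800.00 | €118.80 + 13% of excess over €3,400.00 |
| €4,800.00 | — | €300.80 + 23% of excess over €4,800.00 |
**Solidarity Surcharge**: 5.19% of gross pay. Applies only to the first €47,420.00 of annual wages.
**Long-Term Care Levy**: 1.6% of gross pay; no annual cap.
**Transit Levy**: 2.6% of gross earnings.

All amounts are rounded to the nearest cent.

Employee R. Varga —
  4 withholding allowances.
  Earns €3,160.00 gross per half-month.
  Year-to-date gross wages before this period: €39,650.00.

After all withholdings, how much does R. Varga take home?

€2,785.28

Provincial Income Tax: taxable = €3,160.00 − 4×€140.00 = €2,600.00
  3% × €2,600.00 = €78.00
Solidarity Surcharge: 5.19% × €3,160.00 = €164.00
Long-Term Care Levy: 1.6% × €3,160.00 = €50.56
Transit Levy: 2.6% × €3,160.00 = €82.16
Total withheld: €78.00 + €164.00 + €50.56 + €82.16 = €374.72
Net pay: €3,160.00 − €374.72 = €2,785.28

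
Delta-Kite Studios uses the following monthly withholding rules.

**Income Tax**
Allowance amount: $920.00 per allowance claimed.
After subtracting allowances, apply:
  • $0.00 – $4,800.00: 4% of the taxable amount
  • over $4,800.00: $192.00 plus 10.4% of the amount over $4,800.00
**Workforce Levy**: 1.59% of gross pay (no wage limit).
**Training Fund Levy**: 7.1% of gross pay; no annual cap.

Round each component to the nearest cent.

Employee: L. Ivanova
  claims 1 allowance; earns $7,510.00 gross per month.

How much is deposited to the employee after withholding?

$6,479.22

Income Tax: taxable = $7,510.00 − 1×$920.00 = $6,590.00
  $192.00 + 10.4% × ($6,590.00 − $4,800.00) = $192.00 + 10.4% × $1,790.00 = $378.16
Workforce Levy: 1.59% × $7,510.00 = $119.41
Training Fund Levy: 7.1% × $7,510.00 = $533.21
Total withheld: $378.16 + $119.41 + $533.21 = $1,030.78
Net pay: $7,510.00 − $1,030.78 = $6,479.22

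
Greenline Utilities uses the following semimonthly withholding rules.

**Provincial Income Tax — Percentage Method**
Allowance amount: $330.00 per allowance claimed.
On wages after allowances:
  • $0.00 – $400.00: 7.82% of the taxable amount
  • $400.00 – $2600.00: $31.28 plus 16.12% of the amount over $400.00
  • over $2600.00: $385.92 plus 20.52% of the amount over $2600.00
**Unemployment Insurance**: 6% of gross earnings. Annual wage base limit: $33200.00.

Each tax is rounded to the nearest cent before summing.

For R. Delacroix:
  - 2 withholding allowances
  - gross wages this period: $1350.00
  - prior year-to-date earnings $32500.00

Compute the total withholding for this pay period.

$120.03

Provincial Income Tax: taxable = $1350.00 − 2×$330.00 = $690.00
  $31.28 + 16.12% × ($690.00 − $400.00) = $31.28 + 16.12% × $290.00 = $78.03
Unemployment Insurance: cap $33200.00 − YTD $32500.00 = $700.00 subject; 6% × $700.00 = $42.00
Total: $78.03 + $42.00 = $120.03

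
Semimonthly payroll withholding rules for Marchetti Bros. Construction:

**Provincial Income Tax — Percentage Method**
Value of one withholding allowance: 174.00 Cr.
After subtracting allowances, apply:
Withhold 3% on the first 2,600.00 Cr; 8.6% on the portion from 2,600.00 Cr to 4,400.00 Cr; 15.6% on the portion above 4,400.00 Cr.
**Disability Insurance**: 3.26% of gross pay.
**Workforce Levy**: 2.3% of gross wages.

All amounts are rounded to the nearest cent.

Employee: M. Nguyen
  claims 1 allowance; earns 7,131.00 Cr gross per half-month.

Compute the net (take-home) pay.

6,102.83 Cr

Provincial Income Tax: taxable = 7,131.00 Cr − 1×174.00 Cr = 6,957.00 Cr
  232.80 Cr + 15.6% × (6,957.00 Cr − 4,400.00 Cr) = 232.80 Cr + 15.6% × 2,557.00 Cr = 631.69 Cr
Disability Insurance: 3.26% × 7,131.00 Cr = 232.47 Cr
Workforce Levy: 2.3% × 7,131.00 Cr = 164.01 Cr
Total withheld: 631.69 Cr + 232.47 Cr + 164.01 Cr = 1,028.17 Cr
Net pay: 7,131.00 Cr − 1,028.17 Cr = 6,102.83 Cr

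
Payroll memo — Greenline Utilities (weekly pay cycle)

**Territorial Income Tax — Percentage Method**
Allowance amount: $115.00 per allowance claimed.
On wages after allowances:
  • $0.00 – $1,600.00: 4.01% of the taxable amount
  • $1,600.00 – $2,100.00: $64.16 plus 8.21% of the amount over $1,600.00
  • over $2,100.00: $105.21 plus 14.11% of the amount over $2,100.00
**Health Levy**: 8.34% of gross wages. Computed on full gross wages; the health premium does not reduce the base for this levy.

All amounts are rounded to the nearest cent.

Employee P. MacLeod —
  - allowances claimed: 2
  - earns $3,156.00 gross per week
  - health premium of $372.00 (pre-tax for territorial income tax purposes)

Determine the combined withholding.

$432.48

Territorial Income Tax: taxable = $3,156.00 − $372.00 − 2×$115.00 = $2,554.00
  $105.21 + 14.11% × ($2,554.00 − $2,100.00) = $105.21 + 14.11% × $454.00 = $169.27
Health Levy: 8.34% × $3,156.00 = $263.21
Total: $169.27 + $263.21 = $432.48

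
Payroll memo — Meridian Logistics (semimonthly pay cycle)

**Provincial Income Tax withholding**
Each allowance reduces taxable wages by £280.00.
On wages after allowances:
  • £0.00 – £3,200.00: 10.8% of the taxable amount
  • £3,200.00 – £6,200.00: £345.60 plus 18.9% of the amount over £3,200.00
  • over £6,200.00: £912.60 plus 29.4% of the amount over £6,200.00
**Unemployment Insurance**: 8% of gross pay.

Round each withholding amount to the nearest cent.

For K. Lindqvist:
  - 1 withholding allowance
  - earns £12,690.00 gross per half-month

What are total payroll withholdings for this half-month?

Provincial Income Tax: taxable = £12,690.00 − 1×£280.00 = £12,410.00
  £912.60 + 29.4% × (£12,410.00 − £6,200.00) = £912.60 + 29.4% × £6,210.00 = £2,738.34
Unemployment Insurance: 8% × £12,690.00 = £1,015.20
Total: £2,738.34 + £1,015.20 = £3,753.54

£3,753.54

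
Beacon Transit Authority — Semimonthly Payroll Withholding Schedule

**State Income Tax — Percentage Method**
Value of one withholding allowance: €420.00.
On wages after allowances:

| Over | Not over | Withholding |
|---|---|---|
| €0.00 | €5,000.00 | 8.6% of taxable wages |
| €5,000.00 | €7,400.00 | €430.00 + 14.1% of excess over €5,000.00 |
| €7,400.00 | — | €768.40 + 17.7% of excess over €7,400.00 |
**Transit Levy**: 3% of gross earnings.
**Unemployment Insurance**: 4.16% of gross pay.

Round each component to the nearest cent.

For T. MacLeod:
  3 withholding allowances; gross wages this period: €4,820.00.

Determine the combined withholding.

€651.27

State Income Tax: taxable = €4,820.00 − 3×€420.00 = €3,560.00
  8.6% × €3,560.00 = €306.16
Transit Levy: 3% × €4,820.00 = €144.60
Unemployment Insurance: 4.16% × €4,820.00 = €200.51
Total: €306.16 + €144.60 + €200.51 = €651.27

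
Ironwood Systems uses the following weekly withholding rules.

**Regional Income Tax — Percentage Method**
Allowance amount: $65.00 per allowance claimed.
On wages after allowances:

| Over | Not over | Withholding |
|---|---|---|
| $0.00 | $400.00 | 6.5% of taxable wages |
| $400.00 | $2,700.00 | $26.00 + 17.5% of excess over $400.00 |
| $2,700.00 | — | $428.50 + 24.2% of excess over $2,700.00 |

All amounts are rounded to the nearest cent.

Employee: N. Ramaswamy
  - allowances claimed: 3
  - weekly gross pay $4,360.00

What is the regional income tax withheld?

$783.03

Regional Income Tax: taxable = $4,360.00 − 3×$65.00 = $4,165.00
  $428.50 + 24.2% × ($4,165.00 − $2,700.00) = $428.50 + 24.2% × $1,465.00 = $783.03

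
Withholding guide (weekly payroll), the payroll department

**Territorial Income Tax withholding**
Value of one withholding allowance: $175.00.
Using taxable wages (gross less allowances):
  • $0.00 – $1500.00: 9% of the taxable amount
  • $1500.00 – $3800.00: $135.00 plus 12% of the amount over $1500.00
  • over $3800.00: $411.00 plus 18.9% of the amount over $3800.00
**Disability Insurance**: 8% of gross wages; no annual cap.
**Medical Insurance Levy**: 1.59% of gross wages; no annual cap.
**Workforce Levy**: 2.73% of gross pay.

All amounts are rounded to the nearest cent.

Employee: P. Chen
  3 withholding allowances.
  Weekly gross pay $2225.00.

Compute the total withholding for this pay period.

Territorial Income Tax: taxable = $2225.00 − 3×$175.00 = $1700.00
  $135.00 + 12% × ($1700.00 − $1500.00) = $135.00 + 12% × $200.00 = $159.00
Disability Insurance: 8% × $2225.00 = $178.00
Medical Insurance Levy: 1.59% × $2225.00 = $35.38
Workforce Levy: 2.73% × $2225.00 = $60.74
Total: $159.00 + $178.00 + $35.38 + $60.74 = $433.12

$433.12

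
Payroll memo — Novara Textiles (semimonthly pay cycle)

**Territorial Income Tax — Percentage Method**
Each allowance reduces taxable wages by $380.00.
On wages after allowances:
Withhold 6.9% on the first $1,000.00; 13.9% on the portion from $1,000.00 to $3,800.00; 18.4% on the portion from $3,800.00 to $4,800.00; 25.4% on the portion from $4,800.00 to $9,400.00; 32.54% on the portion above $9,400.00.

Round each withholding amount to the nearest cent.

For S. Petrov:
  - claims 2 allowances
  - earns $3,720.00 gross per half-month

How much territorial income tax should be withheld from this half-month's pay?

$341.44

Territorial Income Tax: taxable = $3,720.00 − 2×$380.00 = $2,960.00
  $69.00 + 13.9% × ($2,960.00 − $1,000.00) = $69.00 + 13.9% × $1,960.00 = $341.44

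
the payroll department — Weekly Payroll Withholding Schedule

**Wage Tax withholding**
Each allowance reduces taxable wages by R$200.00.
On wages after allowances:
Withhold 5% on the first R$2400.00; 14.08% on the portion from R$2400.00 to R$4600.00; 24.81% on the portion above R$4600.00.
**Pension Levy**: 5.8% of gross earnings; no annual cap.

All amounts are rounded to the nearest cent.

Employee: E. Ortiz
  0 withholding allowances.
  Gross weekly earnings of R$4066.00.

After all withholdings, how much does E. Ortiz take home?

R$3475.60

Wage Tax: taxable = R$4066.00
  R$120.00 + 14.08% × (R$4066.00 − R$2400.00) = R$120.00 + 14.08% × R$1666.00 = R$354.57
Pension Levy: 5.8% × R$4066.00 = R$235.83
Total withheld: R$354.57 + R$235.83 = R$590.40
Net pay: R$4066.00 − R$590.40 = R$3475.60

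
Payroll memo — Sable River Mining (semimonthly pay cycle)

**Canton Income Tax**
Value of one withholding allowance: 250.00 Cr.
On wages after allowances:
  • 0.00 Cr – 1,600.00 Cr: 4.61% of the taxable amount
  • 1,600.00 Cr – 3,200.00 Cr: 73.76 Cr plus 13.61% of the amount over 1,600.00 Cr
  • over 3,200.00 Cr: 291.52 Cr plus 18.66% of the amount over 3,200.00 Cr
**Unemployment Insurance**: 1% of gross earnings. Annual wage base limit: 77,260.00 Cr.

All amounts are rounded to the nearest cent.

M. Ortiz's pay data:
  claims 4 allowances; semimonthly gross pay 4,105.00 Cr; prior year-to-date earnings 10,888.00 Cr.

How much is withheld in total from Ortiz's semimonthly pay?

319.64 Cr

Canton Income Tax: taxable = 4,105.00 Cr − 4×250.00 Cr = 3,105.00 Cr
  73.76 Cr + 13.61% × (3,105.00 Cr − 1,600.00 Cr) = 73.76 Cr + 13.61% × 1,505.00 Cr = 278.59 Cr
Unemployment Insurance: 1% × 4,105.00 Cr = 41.05 Cr
Total: 278.59 Cr + 41.05 Cr = 319.64 Cr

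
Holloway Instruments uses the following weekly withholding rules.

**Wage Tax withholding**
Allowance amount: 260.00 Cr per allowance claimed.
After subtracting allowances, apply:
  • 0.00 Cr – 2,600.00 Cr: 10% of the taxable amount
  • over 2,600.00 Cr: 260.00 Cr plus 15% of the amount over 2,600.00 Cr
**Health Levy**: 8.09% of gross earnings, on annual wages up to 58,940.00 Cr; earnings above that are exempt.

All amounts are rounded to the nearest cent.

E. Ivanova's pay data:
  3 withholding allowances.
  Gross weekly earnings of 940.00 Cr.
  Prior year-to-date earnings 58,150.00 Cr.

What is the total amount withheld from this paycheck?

Wage Tax: taxable = 940.00 Cr − 3×260.00 Cr = 160.00 Cr
  10% × 160.00 Cr = 16.00 Cr
Health Levy: cap 58,940.00 Cr − YTD 58,150.00 Cr = 790.00 Cr subject; 8.09% × 790.00 Cr = 63.91 Cr
Total: 16.00 Cr + 63.91 Cr = 79.91 Cr

79.91 Cr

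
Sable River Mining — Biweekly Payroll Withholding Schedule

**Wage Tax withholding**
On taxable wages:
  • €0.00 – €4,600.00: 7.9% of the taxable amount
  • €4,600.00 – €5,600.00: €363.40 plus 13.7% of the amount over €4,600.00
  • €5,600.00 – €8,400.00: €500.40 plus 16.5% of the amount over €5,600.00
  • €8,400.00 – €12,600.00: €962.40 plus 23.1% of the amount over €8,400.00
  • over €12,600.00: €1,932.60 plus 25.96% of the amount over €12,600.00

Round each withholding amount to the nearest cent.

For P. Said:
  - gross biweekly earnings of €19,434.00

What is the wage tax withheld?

€3,706.71

Wage Tax: taxable = €19,434.00
  €1,932.60 + 25.96% × (€19,434.00 − €12,600.00) = €1,932.60 + 25.96% × €6,834.00 = €3,706.71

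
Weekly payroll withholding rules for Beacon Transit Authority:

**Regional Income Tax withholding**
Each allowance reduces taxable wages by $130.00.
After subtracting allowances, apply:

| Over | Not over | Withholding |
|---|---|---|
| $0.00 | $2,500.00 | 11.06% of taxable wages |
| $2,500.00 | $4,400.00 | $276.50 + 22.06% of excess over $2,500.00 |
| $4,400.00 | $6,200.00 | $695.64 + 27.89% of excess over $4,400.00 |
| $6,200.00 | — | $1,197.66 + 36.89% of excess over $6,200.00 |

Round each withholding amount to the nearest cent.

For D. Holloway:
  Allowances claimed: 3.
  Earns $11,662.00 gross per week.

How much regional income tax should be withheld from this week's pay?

$3,068.72

Regional Income Tax: taxable = $11,662.00 − 3×$130.00 = $11,272.00
  $1,197.66 + 36.89% × ($11,272.00 − $6,200.00) = $1,197.66 + 36.89% × $5,072.00 = $3,068.72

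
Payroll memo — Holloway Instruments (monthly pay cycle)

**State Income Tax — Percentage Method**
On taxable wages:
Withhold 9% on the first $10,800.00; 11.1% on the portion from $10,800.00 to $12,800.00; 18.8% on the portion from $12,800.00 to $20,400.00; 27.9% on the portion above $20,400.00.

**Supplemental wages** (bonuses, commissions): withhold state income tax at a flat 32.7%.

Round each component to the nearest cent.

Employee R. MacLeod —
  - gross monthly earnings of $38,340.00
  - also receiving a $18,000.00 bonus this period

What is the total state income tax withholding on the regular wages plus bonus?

$13,514.06

State Income Tax: taxable = $38,340.00
  $2,622.80 + 27.9% × ($38,340.00 − $20,400.00) = $2,622.80 + 27.9% × $17,940.00 = $7,628.06
Supplemental (32.7% flat on bonus): 32.7% × $18,000.00 = $5,886.00
Total state income tax: $7,628.06 + $5,886.00 = $13,514.06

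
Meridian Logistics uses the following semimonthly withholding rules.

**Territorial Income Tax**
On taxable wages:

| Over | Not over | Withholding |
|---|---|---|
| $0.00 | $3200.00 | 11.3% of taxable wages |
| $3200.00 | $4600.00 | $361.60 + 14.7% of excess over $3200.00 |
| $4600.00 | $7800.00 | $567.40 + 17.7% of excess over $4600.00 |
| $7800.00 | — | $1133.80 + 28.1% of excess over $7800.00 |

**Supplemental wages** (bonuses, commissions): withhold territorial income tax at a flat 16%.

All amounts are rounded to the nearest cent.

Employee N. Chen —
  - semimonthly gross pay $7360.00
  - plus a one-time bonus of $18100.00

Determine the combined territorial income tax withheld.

$3951.92

Territorial Income Tax: taxable = $7360.00
  $567.40 + 17.7% × ($7360.00 − $4600.00) = $567.40 + 17.7% × $2760.00 = $1055.92
Supplemental (16% flat on bonus): 16% × $18100.00 = $2896.00
Total territorial income tax: $1055.92 + $2896.00 = $3951.92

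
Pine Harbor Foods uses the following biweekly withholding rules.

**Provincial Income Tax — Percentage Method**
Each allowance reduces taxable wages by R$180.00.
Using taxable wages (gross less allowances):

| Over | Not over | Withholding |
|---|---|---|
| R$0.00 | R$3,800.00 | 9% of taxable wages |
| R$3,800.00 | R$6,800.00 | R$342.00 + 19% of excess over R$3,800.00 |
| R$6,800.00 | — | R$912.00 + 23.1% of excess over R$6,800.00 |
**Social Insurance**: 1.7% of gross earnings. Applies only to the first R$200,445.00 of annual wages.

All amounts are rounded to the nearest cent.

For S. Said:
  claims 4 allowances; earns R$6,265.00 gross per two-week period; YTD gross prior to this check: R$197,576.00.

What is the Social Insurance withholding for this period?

R$48.77

Social Insurance: cap R$200,445.00 − YTD R$197,576.00 = R$2,869.00 subject; 1.7% × R$2,869.00 = R$48.77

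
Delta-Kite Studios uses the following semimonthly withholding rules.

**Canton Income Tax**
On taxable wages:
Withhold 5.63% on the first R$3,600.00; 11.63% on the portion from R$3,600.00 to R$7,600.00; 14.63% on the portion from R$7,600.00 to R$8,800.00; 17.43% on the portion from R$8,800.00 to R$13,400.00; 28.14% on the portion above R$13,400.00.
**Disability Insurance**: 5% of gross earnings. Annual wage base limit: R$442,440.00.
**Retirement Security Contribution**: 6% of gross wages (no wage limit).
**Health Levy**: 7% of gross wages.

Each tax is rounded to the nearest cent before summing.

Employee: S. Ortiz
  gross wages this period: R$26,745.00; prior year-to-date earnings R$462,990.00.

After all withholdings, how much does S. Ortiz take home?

R$17,867.65

Canton Income Tax: taxable = R$26,745.00
  R$1,645.22 + 28.14% × (R$26,745.00 − R$13,400.00) = R$1,645.22 + 28.14% × R$13,345.00 = R$5,400.50
Disability Insurance: YTD R$462,990.00 ≥ cap R$442,440.00 → R$0.00
Retirement Security Contribution: 6% × R$26,745.00 = R$1,604.70
Health Levy: 7% × R$26,745.00 = R$1,872.15
Total withheld: R$5,400.50 + R$0.00 + R$1,604.70 + R$1,872.15 = R$8,877.35
Net pay: R$26,745.00 − R$8,877.35 = R$17,867.65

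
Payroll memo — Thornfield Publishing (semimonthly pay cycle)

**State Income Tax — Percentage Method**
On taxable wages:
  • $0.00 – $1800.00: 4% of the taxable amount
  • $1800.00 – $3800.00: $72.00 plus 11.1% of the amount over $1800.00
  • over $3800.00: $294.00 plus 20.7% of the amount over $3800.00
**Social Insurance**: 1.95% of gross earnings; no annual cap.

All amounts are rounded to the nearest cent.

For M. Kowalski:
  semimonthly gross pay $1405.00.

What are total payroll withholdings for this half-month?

$83.60

State Income Tax: taxable = $1405.00
  4% × $1405.00 = $56.20
Social Insurance: 1.95% × $1405.00 = $27.40
Total: $56.20 + $27.40 = $83.60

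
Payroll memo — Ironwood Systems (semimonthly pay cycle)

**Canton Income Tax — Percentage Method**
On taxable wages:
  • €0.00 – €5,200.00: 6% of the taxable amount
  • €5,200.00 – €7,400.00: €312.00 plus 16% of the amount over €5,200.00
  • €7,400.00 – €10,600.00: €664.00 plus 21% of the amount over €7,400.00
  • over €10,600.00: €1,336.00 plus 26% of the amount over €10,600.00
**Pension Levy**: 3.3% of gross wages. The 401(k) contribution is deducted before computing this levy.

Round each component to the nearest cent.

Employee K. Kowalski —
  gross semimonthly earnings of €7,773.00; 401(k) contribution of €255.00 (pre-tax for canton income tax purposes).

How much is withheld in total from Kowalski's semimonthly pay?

Canton Income Tax: taxable = €7,773.00 − €255.00 = €7,518.00
  €664.00 + 21% × (€7,518.00 − €7,400.00) = €664.00 + 21% × €118.00 = €688.78
Pension Levy: 3.3% × €7,518.00 = €248.09
Total: €688.78 + €248.09 = €936.87

€936.87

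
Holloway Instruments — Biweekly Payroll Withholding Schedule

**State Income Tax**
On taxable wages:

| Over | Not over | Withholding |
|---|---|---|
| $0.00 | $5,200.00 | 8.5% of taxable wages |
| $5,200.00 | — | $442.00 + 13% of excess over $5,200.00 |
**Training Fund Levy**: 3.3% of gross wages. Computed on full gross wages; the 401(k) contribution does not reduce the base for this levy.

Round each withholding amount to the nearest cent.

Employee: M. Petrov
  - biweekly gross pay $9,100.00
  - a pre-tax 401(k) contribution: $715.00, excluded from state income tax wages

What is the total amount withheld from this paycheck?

State Income Tax: taxable = $9,100.00 − $715.00 = $8,385.00
  $442.00 + 13% × ($8,385.00 − $5,200.00) = $442.00 + 13% × $3,185.00 = $856.05
Training Fund Levy: 3.3% × $9,100.00 = $300.30
Total: $856.05 + $300.30 = $1,156.35

$1,156.35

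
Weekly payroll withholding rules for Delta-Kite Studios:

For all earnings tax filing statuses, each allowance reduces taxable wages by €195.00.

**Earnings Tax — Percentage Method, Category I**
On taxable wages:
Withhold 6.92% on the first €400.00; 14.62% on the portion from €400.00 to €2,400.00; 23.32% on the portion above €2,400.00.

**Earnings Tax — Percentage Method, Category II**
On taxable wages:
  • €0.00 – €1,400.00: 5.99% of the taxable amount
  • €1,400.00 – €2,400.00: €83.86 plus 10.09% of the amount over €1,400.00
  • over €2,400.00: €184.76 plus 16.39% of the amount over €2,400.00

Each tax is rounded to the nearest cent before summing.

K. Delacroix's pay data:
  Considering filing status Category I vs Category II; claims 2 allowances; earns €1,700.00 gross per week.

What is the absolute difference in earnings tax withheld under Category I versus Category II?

€82.25

Earnings Tax (Category I): taxable = €1,700.00 − 2×€195.00 = €1,310.00
  €27.68 + 14.62% × (€1,310.00 − €400.00) = €27.68 + 14.62% × €910.00 = €160.72
Earnings Tax (Category II): taxable = €1,700.00 − 2×€195.00 = €1,310.00
  5.99% × €1,310.00 = €78.47
Difference: |€160.72 − €78.47| = €82.25 (higher under Category I)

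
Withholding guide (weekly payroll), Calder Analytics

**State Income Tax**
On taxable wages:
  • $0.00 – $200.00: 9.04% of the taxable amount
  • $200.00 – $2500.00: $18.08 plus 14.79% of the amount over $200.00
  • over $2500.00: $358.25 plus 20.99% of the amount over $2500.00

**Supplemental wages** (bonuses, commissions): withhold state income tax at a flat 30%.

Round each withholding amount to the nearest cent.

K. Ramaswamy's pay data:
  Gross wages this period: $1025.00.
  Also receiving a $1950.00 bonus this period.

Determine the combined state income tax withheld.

State Income Tax: taxable = $1025.00
  $18.08 + 14.79% × ($1025.00 − $200.00) = $18.08 + 14.79% × $825.00 = $140.10
Supplemental (30% flat on bonus): 30% × $1950.00 = $585.00
Total state income tax: $140.10 + $585.00 = $725.10

$725.10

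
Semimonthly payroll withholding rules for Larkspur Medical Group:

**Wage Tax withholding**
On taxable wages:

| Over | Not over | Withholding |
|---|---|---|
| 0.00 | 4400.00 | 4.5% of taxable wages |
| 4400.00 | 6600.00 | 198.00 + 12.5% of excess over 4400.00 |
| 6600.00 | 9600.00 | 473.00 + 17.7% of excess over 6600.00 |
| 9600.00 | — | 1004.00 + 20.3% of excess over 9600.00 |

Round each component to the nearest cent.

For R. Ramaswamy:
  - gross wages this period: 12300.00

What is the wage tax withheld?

Wage Tax: taxable = 12300.00
  1004.00 + 20.3% × (12300.00 − 9600.00) = 1004.00 + 20.3% × 2700.00 = 1552.10

1552.10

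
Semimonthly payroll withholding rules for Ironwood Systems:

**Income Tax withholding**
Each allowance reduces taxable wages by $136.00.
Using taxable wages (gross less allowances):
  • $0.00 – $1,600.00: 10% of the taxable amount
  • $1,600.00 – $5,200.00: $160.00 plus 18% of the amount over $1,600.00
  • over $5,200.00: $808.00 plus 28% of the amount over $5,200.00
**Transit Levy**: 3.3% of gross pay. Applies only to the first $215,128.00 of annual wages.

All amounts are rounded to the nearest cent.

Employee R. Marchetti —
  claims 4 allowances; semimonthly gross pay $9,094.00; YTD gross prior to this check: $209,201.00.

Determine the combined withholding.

$1,941.59

Income Tax: taxable = $9,094.00 − 4×$136.00 = $8,550.00
  $808.00 + 28% × ($8,550.00 − $5,200.00) = $808.00 + 28% × $3,350.00 = $1,746.00
Transit Levy: cap $215,128.00 − YTD $209,201.00 = $5,927.00 subject; 3.3% × $5,927.00 = $195.59
Total: $1,746.00 + $195.59 = $1,941.59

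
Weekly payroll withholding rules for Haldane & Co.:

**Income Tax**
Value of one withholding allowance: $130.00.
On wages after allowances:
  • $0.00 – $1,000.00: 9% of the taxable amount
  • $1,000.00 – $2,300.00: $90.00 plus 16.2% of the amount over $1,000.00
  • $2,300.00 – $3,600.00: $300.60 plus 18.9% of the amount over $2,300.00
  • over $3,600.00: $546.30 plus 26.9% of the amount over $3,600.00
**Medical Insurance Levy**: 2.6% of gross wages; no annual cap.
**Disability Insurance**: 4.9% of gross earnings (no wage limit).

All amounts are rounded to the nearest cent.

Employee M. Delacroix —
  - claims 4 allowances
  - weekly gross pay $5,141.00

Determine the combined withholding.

$1,206.53

Income Tax: taxable = $5,141.00 − 4×$130.00 = $4,621.00
  $546.30 + 26.9% × ($4,621.00 − $3,600.00) = $546.30 + 26.9% × $1,021.00 = $820.95
Medical Insurance Levy: 2.6% × $5,141.00 = $133.67
Disability Insurance: 4.9% × $5,141.00 = $251.91
Total: $820.95 + $133.67 + $251.91 = $1,206.53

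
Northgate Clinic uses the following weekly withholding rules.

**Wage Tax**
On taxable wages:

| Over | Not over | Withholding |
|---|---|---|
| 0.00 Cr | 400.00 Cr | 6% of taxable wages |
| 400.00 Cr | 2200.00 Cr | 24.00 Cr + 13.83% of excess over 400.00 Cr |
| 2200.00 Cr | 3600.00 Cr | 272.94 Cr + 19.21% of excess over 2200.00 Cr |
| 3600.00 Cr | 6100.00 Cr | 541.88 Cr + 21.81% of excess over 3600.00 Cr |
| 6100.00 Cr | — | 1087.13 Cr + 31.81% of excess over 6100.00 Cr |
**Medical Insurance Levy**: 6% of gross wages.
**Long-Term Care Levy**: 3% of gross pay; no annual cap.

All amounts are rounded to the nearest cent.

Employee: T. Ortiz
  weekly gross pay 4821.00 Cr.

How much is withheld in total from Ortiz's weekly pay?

1242.07 Cr

Wage Tax: taxable = 4821.00 Cr
  541.88 Cr + 21.81% × (4821.00 Cr − 3600.00 Cr) = 541.88 Cr + 21.81% × 1221.00 Cr = 808.18 Cr
Medical Insurance Levy: 6% × 4821.00 Cr = 289.26 Cr
Long-Term Care Levy: 3% × 4821.00 Cr = 144.63 Cr
Total: 808.18 Cr + 289.26 Cr + 144.63 Cr = 1242.07 Cr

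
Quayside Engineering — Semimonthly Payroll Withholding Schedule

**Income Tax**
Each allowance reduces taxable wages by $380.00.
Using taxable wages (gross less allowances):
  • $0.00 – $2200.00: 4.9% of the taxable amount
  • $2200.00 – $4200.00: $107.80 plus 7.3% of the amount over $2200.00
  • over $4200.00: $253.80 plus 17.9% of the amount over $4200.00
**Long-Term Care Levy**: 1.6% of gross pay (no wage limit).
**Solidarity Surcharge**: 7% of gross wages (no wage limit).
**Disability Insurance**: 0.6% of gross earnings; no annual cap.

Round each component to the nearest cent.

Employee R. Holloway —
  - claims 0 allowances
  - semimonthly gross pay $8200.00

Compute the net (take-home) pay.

$6475.80

Income Tax: taxable = $8200.00
  $253.80 + 17.9% × ($8200.00 − $4200.00) = $253.80 + 17.9% × $4000.00 = $969.80
Long-Term Care Levy: 1.6% × $8200.00 = $131.20
Solidarity Surcharge: 7% × $8200.00 = $574.00
Disability Insurance: 0.6% × $8200.00 = $49.20
Total withheld: $969.80 + $131.20 + $574.00 + $49.20 = $1724.20
Net pay: $8200.00 − $1724.20 = $6475.80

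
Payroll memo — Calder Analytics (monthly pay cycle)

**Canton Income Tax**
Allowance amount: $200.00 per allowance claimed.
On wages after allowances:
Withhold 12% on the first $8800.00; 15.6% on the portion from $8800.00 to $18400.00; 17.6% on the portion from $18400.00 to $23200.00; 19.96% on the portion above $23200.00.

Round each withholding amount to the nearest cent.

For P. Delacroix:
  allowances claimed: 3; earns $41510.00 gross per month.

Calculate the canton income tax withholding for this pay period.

Canton Income Tax: taxable = $41510.00 − 3×$200.00 = $40910.00
  $3398.40 + 19.96% × ($40910.00 − $23200.00) = $3398.40 + 19.96% × $17710.00 = $6933.32

$6933.32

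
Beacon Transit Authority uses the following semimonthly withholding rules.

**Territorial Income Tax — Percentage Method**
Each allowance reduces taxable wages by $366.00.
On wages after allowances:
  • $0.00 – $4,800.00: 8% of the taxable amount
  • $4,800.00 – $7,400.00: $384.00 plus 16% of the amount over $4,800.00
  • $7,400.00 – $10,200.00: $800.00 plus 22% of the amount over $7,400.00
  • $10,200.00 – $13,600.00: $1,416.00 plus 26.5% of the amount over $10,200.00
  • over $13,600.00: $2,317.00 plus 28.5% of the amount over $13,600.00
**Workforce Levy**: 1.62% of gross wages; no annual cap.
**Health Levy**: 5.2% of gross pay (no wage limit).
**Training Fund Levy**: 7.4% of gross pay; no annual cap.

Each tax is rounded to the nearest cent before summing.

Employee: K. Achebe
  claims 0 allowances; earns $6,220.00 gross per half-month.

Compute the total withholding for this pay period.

$1,495.68

Territorial Income Tax: taxable = $6,220.00
  $384.00 + 16% × ($6,220.00 − $4,800.00) = $384.00 + 16% × $1,420.00 = $611.20
Workforce Levy: 1.62% × $6,220.00 = $100.76
Health Levy: 5.2% × $6,220.00 = $323.44
Training Fund Levy: 7.4% × $6,220.00 = $460.28
Total: $611.20 + $100.76 + $323.44 + $460.28 = $1,495.68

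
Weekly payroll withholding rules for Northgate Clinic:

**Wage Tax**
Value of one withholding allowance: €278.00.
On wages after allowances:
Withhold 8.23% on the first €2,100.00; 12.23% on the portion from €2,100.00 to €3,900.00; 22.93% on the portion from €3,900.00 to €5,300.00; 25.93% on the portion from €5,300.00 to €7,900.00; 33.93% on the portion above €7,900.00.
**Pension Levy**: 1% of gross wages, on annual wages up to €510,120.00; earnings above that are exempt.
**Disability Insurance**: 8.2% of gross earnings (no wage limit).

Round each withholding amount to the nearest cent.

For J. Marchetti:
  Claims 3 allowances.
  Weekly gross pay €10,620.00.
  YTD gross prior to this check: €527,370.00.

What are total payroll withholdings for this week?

Wage Tax: taxable = €10,620.00 − 3×€278.00 = €9,786.00
  €1,388.17 + 33.93% × (€9,786.00 − €7,900.00) = €1,388.17 + 33.93% × €1,886.00 = €2,028.09
Pension Levy: YTD €527,370.00 ≥ cap €510,120.00 → €0.00
Disability Insurance: 8.2% × €10,620.00 = €870.84
Total: €2,028.09 + €0.00 + €870.84 = €2,898.93

€2,898.93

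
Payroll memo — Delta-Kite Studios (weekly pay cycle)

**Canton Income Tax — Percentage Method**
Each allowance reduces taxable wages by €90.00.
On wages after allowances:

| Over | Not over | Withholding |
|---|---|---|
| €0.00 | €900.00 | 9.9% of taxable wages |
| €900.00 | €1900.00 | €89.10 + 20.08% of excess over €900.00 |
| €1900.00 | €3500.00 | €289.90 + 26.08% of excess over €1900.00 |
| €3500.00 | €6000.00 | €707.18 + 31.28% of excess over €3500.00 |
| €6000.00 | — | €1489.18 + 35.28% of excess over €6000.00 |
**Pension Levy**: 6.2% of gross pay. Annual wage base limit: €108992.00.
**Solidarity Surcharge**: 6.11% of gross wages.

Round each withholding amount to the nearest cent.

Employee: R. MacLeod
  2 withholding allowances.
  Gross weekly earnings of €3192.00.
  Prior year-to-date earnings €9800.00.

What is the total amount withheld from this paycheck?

€972.84

Canton Income Tax: taxable = €3192.00 − 2×€90.00 = €3012.00
  €289.90 + 26.08% × (€3012.00 − €1900.00) = €289.90 + 26.08% × €1112.00 = €579.91
Pension Levy: 6.2% × €3192.00 = €197.90
Solidarity Surcharge: 6.11% × €3192.00 = €195.03
Total: €579.91 + €197.90 + €195.03 = €972.84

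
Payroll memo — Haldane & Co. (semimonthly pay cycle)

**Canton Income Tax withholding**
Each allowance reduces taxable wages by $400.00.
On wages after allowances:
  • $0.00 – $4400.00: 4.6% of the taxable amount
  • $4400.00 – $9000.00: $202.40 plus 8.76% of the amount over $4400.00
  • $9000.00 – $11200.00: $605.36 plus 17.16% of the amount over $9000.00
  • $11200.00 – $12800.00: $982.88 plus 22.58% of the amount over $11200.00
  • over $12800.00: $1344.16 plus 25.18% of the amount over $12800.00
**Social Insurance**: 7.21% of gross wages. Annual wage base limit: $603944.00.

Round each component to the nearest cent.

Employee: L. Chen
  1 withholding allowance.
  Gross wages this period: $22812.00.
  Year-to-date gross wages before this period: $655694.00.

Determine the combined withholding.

Canton Income Tax: taxable = $22812.00 − 1×$400.00 = $22412.00
  $1344.16 + 25.18% × ($22412.00 − $12800.00) = $1344.16 + 25.18% × $9612.00 = $3764.46
Social Insurance: YTD $655694.00 ≥ cap $603944.00 → $0.00
Total: $3764.46 + $0.00 = $3764.46

$3764.46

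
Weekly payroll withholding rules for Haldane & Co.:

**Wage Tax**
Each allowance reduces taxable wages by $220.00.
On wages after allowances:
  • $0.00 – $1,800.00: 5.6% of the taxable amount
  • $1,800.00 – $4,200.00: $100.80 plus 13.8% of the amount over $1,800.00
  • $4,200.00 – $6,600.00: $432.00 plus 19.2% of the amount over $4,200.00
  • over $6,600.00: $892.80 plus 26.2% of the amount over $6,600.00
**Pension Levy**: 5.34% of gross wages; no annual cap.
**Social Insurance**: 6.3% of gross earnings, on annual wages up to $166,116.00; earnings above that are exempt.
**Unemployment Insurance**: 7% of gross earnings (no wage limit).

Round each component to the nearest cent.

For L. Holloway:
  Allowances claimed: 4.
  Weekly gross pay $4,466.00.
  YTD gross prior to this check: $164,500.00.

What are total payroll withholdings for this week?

Wage Tax: taxable = $4,466.00 − 4×$220.00 = $3,586.00
  $100.80 + 13.8% × ($3,586.00 − $1,800.00) = $100.80 + 13.8% × $1,786.00 = $347.27
Pension Levy: 5.34% × $4,466.00 = $238.48
Social Insurance: cap $166,116.00 − YTD $164,500.00 = $1,616.00 subject; 6.3% × $1,616.00 = $101.81
Unemployment Insurance: 7% × $4,466.00 = $312.62
Total: $347.27 + $238.48 + $101.81 + $312.62 = $1,000.18

$1,000.18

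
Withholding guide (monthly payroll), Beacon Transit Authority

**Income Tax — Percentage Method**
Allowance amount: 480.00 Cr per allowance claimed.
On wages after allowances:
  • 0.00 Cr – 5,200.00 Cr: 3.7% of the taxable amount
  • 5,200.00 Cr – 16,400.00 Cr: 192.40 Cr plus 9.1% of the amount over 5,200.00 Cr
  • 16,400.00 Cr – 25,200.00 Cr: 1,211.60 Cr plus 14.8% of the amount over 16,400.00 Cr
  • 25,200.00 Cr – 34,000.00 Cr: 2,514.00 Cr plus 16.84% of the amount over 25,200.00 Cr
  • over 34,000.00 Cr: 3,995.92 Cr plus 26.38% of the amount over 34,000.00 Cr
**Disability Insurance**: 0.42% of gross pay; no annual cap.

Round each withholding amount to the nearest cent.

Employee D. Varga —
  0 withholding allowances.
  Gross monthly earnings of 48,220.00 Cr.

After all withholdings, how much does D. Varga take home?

40,270.32 Cr

Income Tax: taxable = 48,220.00 Cr
  3,995.92 Cr + 26.38% × (48,220.00 Cr − 34,000.00 Cr) = 3,995.92 Cr + 26.38% × 14,220.00 Cr = 7,747.16 Cr
Disability Insurance: 0.42% × 48,220.00 Cr = 202.52 Cr
Total withheld: 7,747.16 Cr + 202.52 Cr = 7,949.68 Cr
Net pay: 48,220.00 Cr − 7,949.68 Cr = 40,270.32 Cr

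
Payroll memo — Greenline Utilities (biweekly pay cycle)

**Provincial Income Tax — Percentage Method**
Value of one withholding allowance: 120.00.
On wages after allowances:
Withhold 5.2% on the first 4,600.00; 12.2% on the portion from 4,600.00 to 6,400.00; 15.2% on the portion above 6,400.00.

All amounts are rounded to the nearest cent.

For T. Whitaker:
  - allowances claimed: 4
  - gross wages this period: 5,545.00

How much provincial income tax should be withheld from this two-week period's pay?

295.93

Provincial Income Tax: taxable = 5,545.00 − 4×120.00 = 5,065.00
  239.20 + 12.2% × (5,065.00 − 4,600.00) = 239.20 + 12.2% × 465.00 = 295.93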